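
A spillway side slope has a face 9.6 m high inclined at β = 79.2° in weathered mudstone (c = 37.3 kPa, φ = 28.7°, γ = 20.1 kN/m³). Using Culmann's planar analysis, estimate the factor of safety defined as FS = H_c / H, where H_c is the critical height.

FS = 1.83

H_c = (4c/γ) · sinβ cosφ / [1 − cos(β − φ)]
    = (4·37.3/20.1) · sin79.2°·cos28.7° / [1 − cos50.5°]
    = 7.423 · 0.8616 / 0.3639 = 17.57 m
FS = H_c / H = 17.57 / 9.6 = 1.831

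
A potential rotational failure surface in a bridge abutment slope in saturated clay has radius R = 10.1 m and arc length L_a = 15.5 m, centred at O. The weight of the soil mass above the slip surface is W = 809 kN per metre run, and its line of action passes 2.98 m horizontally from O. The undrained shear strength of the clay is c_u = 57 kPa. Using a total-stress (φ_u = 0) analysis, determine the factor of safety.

Taking moments about the centre O, the resisting moment is provided by the undrained shear strength acting along the arc:
M_R = c_u·L_a·R = 57·15.50·10.1 = 8923.4 kN·m/m
M_D = W·d = 809·2.98 = 2410.8 kN·m/m
FS = M_R / M_D = 8923.4 / 2410.8 = 3.701

FS = 3.70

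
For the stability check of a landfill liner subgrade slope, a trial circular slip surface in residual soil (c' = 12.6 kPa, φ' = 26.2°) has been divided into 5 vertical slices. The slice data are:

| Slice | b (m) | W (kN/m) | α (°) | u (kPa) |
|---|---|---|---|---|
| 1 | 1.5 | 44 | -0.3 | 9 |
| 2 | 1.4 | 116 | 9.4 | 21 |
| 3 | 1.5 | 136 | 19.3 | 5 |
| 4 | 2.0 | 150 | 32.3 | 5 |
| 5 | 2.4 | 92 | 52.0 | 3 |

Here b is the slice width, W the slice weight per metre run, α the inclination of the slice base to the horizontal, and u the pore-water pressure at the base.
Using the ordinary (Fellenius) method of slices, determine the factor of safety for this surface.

Ordinary method of slices: FS = Σ[c'·Δl_i + (W_i cosα_i − u_i·Δl_i)·tanφ'] / Σ W_i sinα_i, with Δl_i = b_i / cosα_i.
Slice 1: Δl = 1.5/cos(-0.3°) = 1.500 m; N'_1 = 44·cos(-0.3°) − 9·1.500 = 30.5; c'Δl = 18.90; W sinα = -0.2
Slice 2: Δl = 1.4/cos9.4° = 1.419 m; N'_2 = 116·cos9.4° − 21·1.419 = 84.6; c'Δl = 17.88; W sinα = 18.9
Slice 3: Δl = 1.5/cos19.3° = 1.589 m; N'_3 = 136·cos19.3° − 5·1.589 = 120.4; c'Δl = 20.03; W sinα = 44.9
Slice 4: Δl = 2.0/cos32.3° = 2.366 m; N'_4 = 150·cos32.3° − 5·2.366 = 115.0; c'Δl = 29.81; W sinα = 80.2
Slice 5: Δl = 2.4/cos52.0° = 3.898 m; N'_5 = 92·cos52.0° − 3·3.898 = 44.9; c'Δl = 49.12; W sinα = 72.5
Σc'Δl = 135.7 kN/m; ΣN' = 395.5 kN/m; ΣW sinα = 216.3 kN/m
Resisting = 135.7 + 395.5·tan26.2° = 135.7 + 194.6 = 330.3 kN/m
FS = 330.3 / 216.3 = 1.527

FS = 1.53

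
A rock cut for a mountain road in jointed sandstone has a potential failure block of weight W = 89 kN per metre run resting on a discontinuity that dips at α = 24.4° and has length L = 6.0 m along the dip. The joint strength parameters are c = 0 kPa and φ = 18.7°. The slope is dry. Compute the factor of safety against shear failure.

FS = 0.75

Resolving the block weight along and normal to the plane and applying the Mohr–Coulomb strength on the joint:
N' = W cosα = 89·cos24.4° = 81.1 kN/m
Driving force T = W sinα = 89·sin24.4° = 36.8 kN/m
Resisting force R = c·L + N'·tanφ = 0·6.0 + 81.1·tan18.7° = 0.0 + 27.4 = 27.4 kN/m
FS = R / T = 27.4 / 36.8 = 0.746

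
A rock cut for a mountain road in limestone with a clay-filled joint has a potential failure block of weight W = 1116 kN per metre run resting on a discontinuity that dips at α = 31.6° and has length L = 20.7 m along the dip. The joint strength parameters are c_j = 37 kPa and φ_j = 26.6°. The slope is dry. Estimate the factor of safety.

Resolving the block weight along and normal to the plane and applying the Mohr–Coulomb strength on the joint:
N' = W cosα = 1116·cos31.6° = 950.5 kN/m
Driving force T = W sinα = 1116·sin31.6° = 584.8 kN/m
Resisting force R = c_j·L + N'·tanφ_j = 37·20.7 + 950.5·tan26.6° = 765.9 + 476.0 = 1241.9 kN/m
FS = R / T = 1241.9 / 584.8 = 2.124

FS = 2.12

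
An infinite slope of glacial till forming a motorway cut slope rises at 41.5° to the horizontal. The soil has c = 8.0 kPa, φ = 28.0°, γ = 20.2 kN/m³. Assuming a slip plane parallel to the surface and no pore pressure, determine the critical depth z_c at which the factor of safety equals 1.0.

z_c = 2.00 m

Setting FS = 1.00 in FS = [c + γz cos²β tanφ] / [γz sinβ cosβ] and solving for z:
z = c / [γ cosβ (FS·sinβ − cosβ·tanφ)]
  = 8.0 / [20.2·cos41.5°·(1.00·sin41.5° − cos41.5°·tan28.0°)]
  = 8.0 / [20.2·0.7490·(1.00·0.6626 − 0.7490·0.5317)]
  = 8.0 / 4.0000 = 2.000 m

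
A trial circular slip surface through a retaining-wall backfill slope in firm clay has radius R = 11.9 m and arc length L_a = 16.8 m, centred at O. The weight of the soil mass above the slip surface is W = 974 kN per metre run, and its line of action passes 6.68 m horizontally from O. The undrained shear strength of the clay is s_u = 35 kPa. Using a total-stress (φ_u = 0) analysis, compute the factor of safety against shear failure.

FS = 1.08

Taking moments about the centre O, the resisting moment is provided by the undrained shear strength acting along the arc:
M_R = s_u·L_a·R = 35·16.80·11.9 = 6997.2 kN·m/m
M_D = W·d = 974·6.68 = 6506.3 kN·m/m
FS = M_R / M_D = 6997.2 / 6506.3 = 1.075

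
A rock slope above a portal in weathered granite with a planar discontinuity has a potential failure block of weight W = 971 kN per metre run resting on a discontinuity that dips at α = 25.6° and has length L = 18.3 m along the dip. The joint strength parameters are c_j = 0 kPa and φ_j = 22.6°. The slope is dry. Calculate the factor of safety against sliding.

FS = 0.87

Resolving the block weight along and normal to the plane and applying the Mohr–Coulomb strength on the joint:
N' = W cosα = 971·cos25.6° = 875.7 kN/m
Driving force T = W sinα = 971·sin25.6° = 419.6 kN/m
Resisting force R = c_j·L + N'·tanφ_j = 0·18.3 + 875.7·tan22.6° = 0.0 + 364.5 = 364.5 kN/m
FS = R / T = 364.5 / 419.6 = 0.869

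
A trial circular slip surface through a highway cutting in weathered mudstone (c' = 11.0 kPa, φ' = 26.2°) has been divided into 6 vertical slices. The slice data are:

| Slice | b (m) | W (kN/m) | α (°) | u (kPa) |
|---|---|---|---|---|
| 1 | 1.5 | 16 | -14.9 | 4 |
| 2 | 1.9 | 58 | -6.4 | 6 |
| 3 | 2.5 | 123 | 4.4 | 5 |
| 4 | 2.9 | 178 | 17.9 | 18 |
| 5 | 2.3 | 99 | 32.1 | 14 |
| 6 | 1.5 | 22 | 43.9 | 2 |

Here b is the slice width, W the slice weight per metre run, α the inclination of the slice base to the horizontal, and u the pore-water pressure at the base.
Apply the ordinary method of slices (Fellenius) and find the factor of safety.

Ordinary method of slices: FS = Σ[c'·Δl_i + (W_i cosα_i − u_i·Δl_i)·tanφ'] / Σ W_i sinα_i, with Δl_i = b_i / cosα_i.
Slice 1: Δl = 1.5/cos(-14.9°) = 1.552 m; N'_1 = 16·cos(-14.9°) − 4·1.552 = 9.3; c'Δl = 17.07; W sinα = -4.1
Slice 2: Δl = 1.9/cos(-6.4°) = 1.912 m; N'_2 = 58·cos(-6.4°) − 6·1.912 = 46.2; c'Δl = 21.03; W sinα = -6.5
Slice 3: Δl = 2.5/cos4.4° = 2.507 m; N'_3 = 123·cos4.4° − 5·2.507 = 110.1; c'Δl = 27.58; W sinα = 9.4
Slice 4: Δl = 2.9/cos17.9° = 3.048 m; N'_4 = 178·cos17.9° − 18·3.048 = 114.5; c'Δl = 33.52; W sinα = 54.7
Slice 5: Δl = 2.3/cos32.1° = 2.715 m; N'_5 = 99·cos32.1° − 14·2.715 = 45.9; c'Δl = 29.87; W sinα = 52.6
Slice 6: Δl = 1.5/cos43.9° = 2.082 m; N'_6 = 22·cos43.9° − 2·2.082 = 11.7; c'Δl = 22.90; W sinα = 15.3
Σc'Δl = 152.0 kN/m; ΣN' = 337.6 kN/m; ΣW sinα = 121.4 kN/m
Resisting = 152.0 + 337.6·tan26.2° = 152.0 + 166.1 = 318.1 kN/m
FS = 318.1 / 121.4 = 2.620

FS = 2.62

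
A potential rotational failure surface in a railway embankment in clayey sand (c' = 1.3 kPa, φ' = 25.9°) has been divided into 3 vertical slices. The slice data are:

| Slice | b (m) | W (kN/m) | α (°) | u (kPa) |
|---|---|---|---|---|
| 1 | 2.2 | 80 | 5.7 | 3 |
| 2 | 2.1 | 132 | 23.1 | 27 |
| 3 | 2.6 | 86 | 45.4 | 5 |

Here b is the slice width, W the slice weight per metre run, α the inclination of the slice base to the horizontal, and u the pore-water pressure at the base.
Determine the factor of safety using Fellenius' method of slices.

Ordinary method of slices: FS = Σ[c'·Δl_i + (W_i cosα_i − u_i·Δl_i)·tanφ'] / Σ W_i sinα_i, with Δl_i = b_i / cosα_i.
Slice 1: Δl = 2.2/cos5.7° = 2.211 m; N'_1 = 80·cos5.7° − 3·2.211 = 73.0; c'Δl = 2.87; W sinα = 7.9
Slice 2: Δl = 2.1/cos23.1° = 2.283 m; N'_2 = 132·cos23.1° − 27·2.283 = 59.8; c'Δl = 2.97; W sinα = 51.8
Slice 3: Δl = 2.6/cos45.4° = 3.703 m; N'_3 = 86·cos45.4° − 5·3.703 = 41.9; c'Δl = 4.81; W sinα = 61.2
Σc'Δl = 10.7 kN/m; ΣN' = 174.6 kN/m; ΣW sinα = 121.0 kN/m
Resisting = 10.7 + 174.6·tan25.9° = 10.7 + 84.8 = 95.4 kN/m
FS = 95.4 / 121.0 = 0.789

FS = 0.79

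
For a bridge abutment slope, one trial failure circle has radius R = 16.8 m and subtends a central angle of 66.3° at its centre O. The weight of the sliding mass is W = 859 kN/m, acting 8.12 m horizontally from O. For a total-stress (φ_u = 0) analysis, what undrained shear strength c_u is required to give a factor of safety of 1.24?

FS = c_u·L_a·R / (W·d), so c_u = FS·W·d / (L_a·R).
Arc length L_a = R·θ = 16.8·(66.3°·π/180) = 16.8·1.1572 = 19.44 m
c_u = 1.24·859·8.12 / (19.44·16.8) = 8649.1 / 326.59 = 26.48 kPa

c_u = 26.5 kPa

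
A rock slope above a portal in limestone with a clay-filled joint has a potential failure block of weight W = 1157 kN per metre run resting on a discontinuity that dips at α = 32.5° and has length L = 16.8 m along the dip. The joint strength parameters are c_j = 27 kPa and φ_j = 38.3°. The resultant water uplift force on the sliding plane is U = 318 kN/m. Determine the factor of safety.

FS = 1.57

Resolving the block weight along and normal to the plane and applying the Mohr–Coulomb strength on the joint:
N' = W cosα − U = 1157·cos32.5° − 318 = 657.8 kN/m
Driving force T = W sinα = 1157·sin32.5° = 621.7 kN/m
Resisting force R = c_j·L + N'·tanφ_j = 27·16.8 + 657.8·tan38.3° = 453.6 + 519.5 = 973.1 kN/m
FS = R / T = 973.1 / 621.7 = 1.565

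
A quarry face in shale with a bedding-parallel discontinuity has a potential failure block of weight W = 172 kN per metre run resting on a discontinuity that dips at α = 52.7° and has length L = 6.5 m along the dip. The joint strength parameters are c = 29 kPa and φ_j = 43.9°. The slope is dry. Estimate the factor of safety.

FS = 2.11

Resolving the block weight along and normal to the plane and applying the Mohr–Coulomb strength on the joint:
N' = W cosα = 172·cos52.7° = 104.2 kN/m
Driving force T = W sinα = 172·sin52.7° = 136.8 kN/m
Resisting force R = c·L + N'·tanφ_j = 29·6.5 + 104.2·tan43.9° = 188.5 + 100.3 = 288.8 kN/m
FS = R / T = 288.8 / 136.8 = 2.111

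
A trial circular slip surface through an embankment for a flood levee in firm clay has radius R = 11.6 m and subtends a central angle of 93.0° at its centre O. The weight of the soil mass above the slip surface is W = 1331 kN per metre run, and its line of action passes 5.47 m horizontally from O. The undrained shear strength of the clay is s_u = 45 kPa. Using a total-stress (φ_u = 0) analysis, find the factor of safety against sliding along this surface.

Taking moments about the centre O, the resisting moment is provided by the undrained shear strength acting along the arc:
Arc length L_a = R·θ = 11.6·(93.0°·π/180) = 11.6·1.6232 = 18.83 m
M_R = s_u·L_a·R = 45·18.83·11.6 = 9828.5 kN·m/m
M_D = W·d = 1331·5.47 = 7280.6 kN·m/m
FS = M_R / M_D = 9828.5 / 7280.6 = 1.350

FS = 1.35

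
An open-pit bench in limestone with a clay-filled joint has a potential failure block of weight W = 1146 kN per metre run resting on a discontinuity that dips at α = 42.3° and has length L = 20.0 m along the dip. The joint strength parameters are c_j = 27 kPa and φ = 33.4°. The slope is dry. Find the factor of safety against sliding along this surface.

FS = 1.42

Resolving the block weight along and normal to the plane and applying the Mohr–Coulomb strength on the joint:
N' = W cosα = 1146·cos42.3° = 847.6 kN/m
Driving force T = W sinα = 1146·sin42.3° = 771.3 kN/m
Resisting force R = c_j·L + N'·tanφ = 27·20.0 + 847.6·tan33.4° = 540.0 + 558.9 = 1098.9 kN/m
FS = R / T = 1098.9 / 771.3 = 1.425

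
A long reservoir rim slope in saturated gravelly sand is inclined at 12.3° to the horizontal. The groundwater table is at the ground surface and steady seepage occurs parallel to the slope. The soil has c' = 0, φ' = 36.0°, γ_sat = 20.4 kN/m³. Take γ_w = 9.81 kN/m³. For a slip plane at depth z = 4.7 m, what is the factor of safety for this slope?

With seepage parallel to the slope and the water table at the surface, the effective normal stress on the slip plane uses the buoyant unit weight γ' = γ_sat − γ_w while the driving shear stress uses γ_sat:
FS = [c' + γ' z cos²β tanφ'] / [γ_sat z sinβ cosβ]
(For c' = 0 this reduces to FS = (γ'/γ_sat)·tanφ'/tanβ.)
γ' = 20.4 − 9.81 = 10.59 kN/m³
Numerator = 0.0 + 10.59·4.7·cos²12.3°·tan36.0° = 0.0 + 10.59·4.7·0.9546·0.7265 = 34.521 kPa
Denominator = 20.4·4.7·sin12.3°·cos12.3° = 20.4·4.7·0.2130·0.9770 = 19.957 kPa
FS = 34.521 / 19.957 = 1.730

FS = 1.73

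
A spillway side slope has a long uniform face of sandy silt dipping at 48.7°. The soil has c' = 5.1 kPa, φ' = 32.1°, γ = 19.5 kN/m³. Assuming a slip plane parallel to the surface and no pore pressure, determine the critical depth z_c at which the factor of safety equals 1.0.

Setting FS = 1.00 in FS = [c' + γz cos²β tanφ'] / [γz sinβ cosβ] and solving for z:
z = c' / [γ cosβ (FS·sinβ − cosβ·tanφ')]
  = 5.1 / [19.5·cos48.7°·(1.00·sin48.7° − cos48.7°·tan32.1°)]
  = 5.1 / [19.5·0.6600·(1.00·0.7513 − 0.6600·0.6273)]
  = 5.1 / 4.3404 = 1.175 m

z_c = 1.18 m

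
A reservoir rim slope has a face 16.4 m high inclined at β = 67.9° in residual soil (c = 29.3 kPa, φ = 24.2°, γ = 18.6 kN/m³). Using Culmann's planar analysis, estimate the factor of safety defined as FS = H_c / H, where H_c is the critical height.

FS = 1.17

H_c = (4c/γ) · sinβ cosφ / [1 − cos(β − φ)]
    = (4·29.3/18.6) · sin67.9°·cos24.2° / [1 − cos43.7°]
    = 6.301 · 0.8451 / 0.2770 = 19.22 m
FS = H_c / H = 19.22 / 16.4 = 1.172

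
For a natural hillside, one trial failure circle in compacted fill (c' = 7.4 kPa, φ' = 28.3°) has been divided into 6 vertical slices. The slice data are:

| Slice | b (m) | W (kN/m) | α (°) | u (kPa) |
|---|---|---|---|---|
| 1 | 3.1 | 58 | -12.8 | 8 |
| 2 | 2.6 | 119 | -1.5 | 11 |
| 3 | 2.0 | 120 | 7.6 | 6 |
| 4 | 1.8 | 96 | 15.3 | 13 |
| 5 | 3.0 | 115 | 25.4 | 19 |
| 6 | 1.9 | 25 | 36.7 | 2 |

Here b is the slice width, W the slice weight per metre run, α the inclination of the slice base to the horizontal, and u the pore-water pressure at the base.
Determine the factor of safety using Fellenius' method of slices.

Ordinary method of slices: FS = Σ[c'·Δl_i + (W_i cosα_i − u_i·Δl_i)·tanφ'] / Σ W_i sinα_i, with Δl_i = b_i / cosα_i.
Slice 1: Δl = 3.1/cos(-12.8°) = 3.179 m; N'_1 = 58·cos(-12.8°) − 8·3.179 = 31.1; c'Δl = 23.52; W sinα = -12.8
Slice 2: Δl = 2.6/cos(-1.5°) = 2.601 m; N'_2 = 119·cos(-1.5°) − 11·2.601 = 90.3; c'Δl = 19.25; W sinα = -3.1
Slice 3: Δl = 2.0/cos7.6° = 2.018 m; N'_3 = 120·cos7.6° − 6·2.018 = 106.8; c'Δl = 14.93; W sinα = 15.9
Slice 4: Δl = 1.8/cos15.3° = 1.866 m; N'_4 = 96·cos15.3° − 13·1.866 = 68.3; c'Δl = 13.81; W sinα = 25.3
Slice 5: Δl = 3.0/cos25.4° = 3.321 m; N'_5 = 115·cos25.4° − 19·3.321 = 40.8; c'Δl = 24.58; W sinα = 49.3
Slice 6: Δl = 1.9/cos36.7° = 2.370 m; N'_6 = 25·cos36.7° − 2·2.370 = 15.3; c'Δl = 17.54; W sinα = 14.9
Σc'Δl = 113.6 kN/m; ΣN' = 352.7 kN/m; ΣW sinα = 89.5 kN/m
Resisting = 113.6 + 352.7·tan28.3° = 113.6 + 189.9 = 303.6 kN/m
FS = 303.6 / 89.5 = 3.391

FS = 3.39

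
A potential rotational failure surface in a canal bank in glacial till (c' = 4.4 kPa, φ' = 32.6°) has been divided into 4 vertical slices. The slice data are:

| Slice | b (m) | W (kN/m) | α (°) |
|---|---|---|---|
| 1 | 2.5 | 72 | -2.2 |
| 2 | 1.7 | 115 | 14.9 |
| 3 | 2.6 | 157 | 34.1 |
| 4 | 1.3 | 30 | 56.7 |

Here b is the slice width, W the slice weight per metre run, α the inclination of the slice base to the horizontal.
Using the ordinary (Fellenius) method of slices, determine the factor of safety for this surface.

FS = 1.81

Ordinary method of slices: FS = Σ[c'·Δl_i + (W_i cosα_i)·tanφ'] / Σ W_i sinα_i, with Δl_i = b_i / cosα_i.
Slice 1: Δl = 2.5/cos(-2.2°) = 2.502 m; N'_1 = 72·cos(-2.2°) = 71.9; c'Δl = 11.01; W sinα = -2.8
Slice 2: Δl = 1.7/cos14.9° = 1.759 m; N'_2 = 115·cos14.9° = 111.1; c'Δl = 7.74; W sinα = 29.6
Slice 3: Δl = 2.6/cos34.1° = 3.140 m; N'_3 = 157·cos34.1° = 130.0; c'Δl = 13.82; W sinα = 88.0
Slice 4: Δl = 1.3/cos56.7° = 2.368 m; N'_4 = 30·cos56.7° = 16.5; c'Δl = 10.42; W sinα = 25.1
Σc'Δl = 43.0 kN/m; ΣN' = 329.6 kN/m; ΣW sinα = 139.9 kN/m
Resisting = 43.0 + 329.6·tan32.6° = 43.0 + 210.8 = 253.7 kN/m
FS = 253.7 / 139.9 = 1.814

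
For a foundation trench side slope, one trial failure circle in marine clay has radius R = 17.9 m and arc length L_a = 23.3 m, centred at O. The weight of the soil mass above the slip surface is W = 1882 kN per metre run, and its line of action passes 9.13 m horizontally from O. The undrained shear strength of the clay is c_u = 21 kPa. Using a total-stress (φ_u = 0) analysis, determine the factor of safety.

FS = 0.51

Taking moments about the centre O, the resisting moment is provided by the undrained shear strength acting along the arc:
M_R = c_u·L_a·R = 21·23.30·17.9 = 8758.5 kN·m/m
M_D = W·d = 1882·9.13 = 17182.7 kN·m/m
FS = M_R / M_D = 8758.5 / 17182.7 = 0.510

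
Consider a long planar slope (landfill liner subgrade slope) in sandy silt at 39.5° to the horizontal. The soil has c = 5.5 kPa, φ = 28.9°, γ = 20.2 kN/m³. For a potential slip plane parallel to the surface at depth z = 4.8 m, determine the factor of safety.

For an infinite slope with a slip plane parallel to the surface (no pore pressure): FS = [c + γz cos²β tanφ] / [γz sinβ cosβ].
γz = 20.2·4.8 = 96.96 kN/m²
Numerator = 5.5 + 96.96·cos²39.5°·tan28.9° = 5.5 + 96.96·0.5954·0.5520 = 37.369 kPa
Denominator = 96.96·sin39.5°·cos39.5° = 96.96·0.6361·0.7716 = 47.589 kPa
FS = 37.369 / 47.589 = 0.785

FS = 0.79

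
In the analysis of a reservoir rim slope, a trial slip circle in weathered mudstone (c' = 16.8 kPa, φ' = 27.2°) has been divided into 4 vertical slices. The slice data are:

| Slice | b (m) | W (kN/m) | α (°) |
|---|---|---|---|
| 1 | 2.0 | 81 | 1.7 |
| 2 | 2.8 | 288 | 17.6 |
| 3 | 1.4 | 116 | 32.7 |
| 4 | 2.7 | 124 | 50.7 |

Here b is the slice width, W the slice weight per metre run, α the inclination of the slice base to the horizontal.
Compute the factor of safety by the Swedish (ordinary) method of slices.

Ordinary method of slices: FS = Σ[c'·Δl_i + (W_i cosα_i)·tanφ'] / Σ W_i sinα_i, with Δl_i = b_i / cosα_i.
Slice 1: Δl = 2.0/cos1.7° = 2.001 m; N'_1 = 81·cos1.7° = 81.0; c'Δl = 33.61; W sinα = 2.4
Slice 2: Δl = 2.8/cos17.6° = 2.938 m; N'_2 = 288·cos17.6° = 274.5; c'Δl = 49.35; W sinα = 87.1
Slice 3: Δl = 1.4/cos32.7° = 1.664 m; N'_3 = 116·cos32.7° = 97.6; c'Δl = 27.95; W sinα = 62.7
Slice 4: Δl = 2.7/cos50.7° = 4.263 m; N'_4 = 124·cos50.7° = 78.5; c'Δl = 71.62; W sinα = 96.0
Σc'Δl = 182.5 kN/m; ΣN' = 531.6 kN/m; ΣW sinα = 248.1 kN/m
Resisting = 182.5 + 531.6·tan27.2° = 182.5 + 273.2 = 455.8 kN/m
FS = 455.8 / 248.1 = 1.837

FS = 1.84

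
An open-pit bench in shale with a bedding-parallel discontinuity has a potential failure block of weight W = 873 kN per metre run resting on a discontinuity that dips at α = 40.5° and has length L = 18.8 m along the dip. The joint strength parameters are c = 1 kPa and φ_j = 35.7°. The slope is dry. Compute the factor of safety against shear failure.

Resolving the block weight along and normal to the plane and applying the Mohr–Coulomb strength on the joint:
N' = W cosα = 873·cos40.5° = 663.8 kN/m
Driving force T = W sinα = 873·sin40.5° = 567.0 kN/m
Resisting force R = c·L + N'·tanφ_j = 1·18.8 + 663.8·tan35.7° = 18.8 + 477.0 = 495.8 kN/m
FS = R / T = 495.8 / 567.0 = 0.874

FS = 0.87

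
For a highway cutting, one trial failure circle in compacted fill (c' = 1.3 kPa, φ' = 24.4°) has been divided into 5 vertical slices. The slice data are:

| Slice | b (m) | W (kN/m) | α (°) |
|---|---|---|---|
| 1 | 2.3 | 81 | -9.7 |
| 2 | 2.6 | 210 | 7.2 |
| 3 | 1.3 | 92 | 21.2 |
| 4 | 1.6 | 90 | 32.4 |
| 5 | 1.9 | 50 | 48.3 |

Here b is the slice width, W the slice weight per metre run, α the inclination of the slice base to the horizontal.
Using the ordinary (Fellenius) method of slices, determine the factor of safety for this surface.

FS = 1.78

Ordinary method of slices: FS = Σ[c'·Δl_i + (W_i cosα_i)·tanφ'] / Σ W_i sinα_i, with Δl_i = b_i / cosα_i.
Slice 1: Δl = 2.3/cos(-9.7°) = 2.333 m; N'_1 = 81·cos(-9.7°) = 79.8; c'Δl = 3.03; W sinα = -13.6
Slice 2: Δl = 2.6/cos7.2° = 2.621 m; N'_2 = 210·cos7.2° = 208.3; c'Δl = 3.41; W sinα = 26.3
Slice 3: Δl = 1.3/cos21.2° = 1.394 m; N'_3 = 92·cos21.2° = 85.8; c'Δl = 1.81; W sinα = 33.3
Slice 4: Δl = 1.6/cos32.4° = 1.895 m; N'_4 = 90·cos32.4° = 76.0; c'Δl = 2.46; W sinα = 48.2
Slice 5: Δl = 1.9/cos48.3° = 2.856 m; N'_5 = 50·cos48.3° = 33.3; c'Δl = 3.71; W sinα = 37.3
Σc'Δl = 14.4 kN/m; ΣN' = 483.2 kN/m; ΣW sinα = 131.5 kN/m
Resisting = 14.4 + 483.2·tan24.4° = 14.4 + 219.2 = 233.6 kN/m
FS = 233.6 / 131.5 = 1.777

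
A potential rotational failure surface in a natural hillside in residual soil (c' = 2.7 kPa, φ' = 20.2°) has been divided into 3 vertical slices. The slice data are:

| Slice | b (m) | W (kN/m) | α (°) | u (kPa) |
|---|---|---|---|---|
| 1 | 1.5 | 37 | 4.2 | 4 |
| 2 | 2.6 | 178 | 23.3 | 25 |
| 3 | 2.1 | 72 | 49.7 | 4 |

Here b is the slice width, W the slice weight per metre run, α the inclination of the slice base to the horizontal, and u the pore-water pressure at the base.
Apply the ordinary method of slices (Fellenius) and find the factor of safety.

Ordinary method of slices: FS = Σ[c'·Δl_i + (W_i cosα_i − u_i·Δl_i)·tanφ'] / Σ W_i sinα_i, with Δl_i = b_i / cosα_i.
Slice 1: Δl = 1.5/cos4.2° = 1.504 m; N'_1 = 37·cos4.2° − 4·1.504 = 30.9; c'Δl = 4.06; W sinα = 2.7
Slice 2: Δl = 2.6/cos23.3° = 2.831 m; N'_2 = 178·cos23.3° − 25·2.831 = 92.7; c'Δl = 7.64; W sinα = 70.4
Slice 3: Δl = 2.1/cos49.7° = 3.247 m; N'_3 = 72·cos49.7° − 4·3.247 = 33.6; c'Δl = 8.77; W sinα = 54.9
Σc'Δl = 20.5 kN/m; ΣN' = 157.2 kN/m; ΣW sinα = 128.0 kN/m
Resisting = 20.5 + 157.2·tan20.2° = 20.5 + 57.8 = 78.3 kN/m
FS = 78.3 / 128.0 = 0.612

FS = 0.61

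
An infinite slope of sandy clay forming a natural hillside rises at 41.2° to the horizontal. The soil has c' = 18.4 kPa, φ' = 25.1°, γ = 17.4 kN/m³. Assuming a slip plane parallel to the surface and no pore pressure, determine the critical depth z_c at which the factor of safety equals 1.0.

z_c = 4.59 m

Setting FS = 1.00 in FS = [c' + γz cos²β tanφ'] / [γz sinβ cosβ] and solving for z:
z = c' / [γ cosβ (FS·sinβ − cosβ·tanφ')]
  = 18.4 / [17.4·cos41.2°·(1.00·sin41.2° − cos41.2°·tan25.1°)]
  = 18.4 / [17.4·0.7524·(1.00·0.6587 − 0.7524·0.4684)]
  = 18.4 / 4.0092 = 4.589 m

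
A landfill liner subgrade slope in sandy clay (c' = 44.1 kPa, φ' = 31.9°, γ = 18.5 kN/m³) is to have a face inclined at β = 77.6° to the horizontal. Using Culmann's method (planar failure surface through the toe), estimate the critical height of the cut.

Culmann's analysis gives the critical failure plane at α_cr = (β + φ')/2 = (77.6 + 31.9)/2 = 54.8°, and the critical height
H_c = (4c'/γ) · sinβ cosφ' / [1 − cos(β − φ')]
    = (4·44.1/18.5) · sin77.6°·cos31.9° / [1 − cos(45.7°)]
    = 9.535 · 0.9767·0.8490 / [1 − 0.6984]
    = 9.535 · 0.8292 / 0.3016
    = 26.22 m

H_c = 26.22 m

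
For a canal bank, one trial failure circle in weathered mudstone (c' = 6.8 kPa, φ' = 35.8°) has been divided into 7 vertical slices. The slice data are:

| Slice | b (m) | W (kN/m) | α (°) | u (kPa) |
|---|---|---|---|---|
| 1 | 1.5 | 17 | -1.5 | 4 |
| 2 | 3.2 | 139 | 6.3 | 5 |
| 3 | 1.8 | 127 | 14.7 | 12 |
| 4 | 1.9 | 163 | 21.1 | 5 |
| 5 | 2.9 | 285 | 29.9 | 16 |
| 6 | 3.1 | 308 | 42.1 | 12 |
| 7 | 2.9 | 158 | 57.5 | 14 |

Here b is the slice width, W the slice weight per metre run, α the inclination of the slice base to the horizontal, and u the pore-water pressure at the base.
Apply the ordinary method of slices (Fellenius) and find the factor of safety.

FS = 1.18

Ordinary method of slices: FS = Σ[c'·Δl_i + (W_i cosα_i − u_i·Δl_i)·tanφ'] / Σ W_i sinα_i, with Δl_i = b_i / cosα_i.
Slice 1: Δl = 1.5/cos(-1.5°) = 1.501 m; N'_1 = 17·cos(-1.5°) − 4·1.501 = 11.0; c'Δl = 10.20; W sinα = -0.4
Slice 2: Δl = 3.2/cos6.3° = 3.219 m; N'_2 = 139·cos6.3° − 5·3.219 = 122.1; c'Δl = 21.89; W sinα = 15.3
Slice 3: Δl = 1.8/cos14.7° = 1.861 m; N'_3 = 127·cos14.7° − 12·1.861 = 100.5; c'Δl = 12.65; W sinα = 32.2
Slice 4: Δl = 1.9/cos21.1° = 2.037 m; N'_4 = 163·cos21.1° − 5·2.037 = 141.9; c'Δl = 13.85; W sinα = 58.7
Slice 5: Δl = 2.9/cos29.9° = 3.345 m; N'_5 = 285·cos29.9° − 16·3.345 = 193.5; c'Δl = 22.75; W sinα = 142.1
Slice 6: Δl = 3.1/cos42.1° = 4.178 m; N'_6 = 308·cos42.1° − 12·4.178 = 178.4; c'Δl = 28.41; W sinα = 206.5
Slice 7: Δl = 2.9/cos57.5° = 5.397 m; N'_7 = 158·cos57.5° − 14·5.397 = 9.3; c'Δl = 36.70; W sinα = 133.3
Σc'Δl = 146.5 kN/m; ΣN' = 756.7 kN/m; ΣW sinα = 587.5 kN/m
Resisting = 146.5 + 756.7·tan35.8° = 146.5 + 545.8 = 692.2 kN/m
FS = 692.2 / 587.5 = 1.178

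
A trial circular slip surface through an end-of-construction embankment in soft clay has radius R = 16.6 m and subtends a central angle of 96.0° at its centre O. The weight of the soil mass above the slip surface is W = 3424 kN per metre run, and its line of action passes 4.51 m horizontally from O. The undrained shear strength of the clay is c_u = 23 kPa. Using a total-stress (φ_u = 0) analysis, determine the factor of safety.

FS = 0.69

Taking moments about the centre O, the resisting moment is provided by the undrained shear strength acting along the arc:
Arc length L_a = R·θ = 16.6·(96.0°·π/180) = 16.6·1.6755 = 27.81 m
M_R = c_u·L_a·R = 23·27.81·16.6 = 10619.2 kN·m/m
M_D = W·d = 3424·4.51 = 15442.2 kN·m/m
FS = M_R / M_D = 10619.2 / 15442.2 = 0.688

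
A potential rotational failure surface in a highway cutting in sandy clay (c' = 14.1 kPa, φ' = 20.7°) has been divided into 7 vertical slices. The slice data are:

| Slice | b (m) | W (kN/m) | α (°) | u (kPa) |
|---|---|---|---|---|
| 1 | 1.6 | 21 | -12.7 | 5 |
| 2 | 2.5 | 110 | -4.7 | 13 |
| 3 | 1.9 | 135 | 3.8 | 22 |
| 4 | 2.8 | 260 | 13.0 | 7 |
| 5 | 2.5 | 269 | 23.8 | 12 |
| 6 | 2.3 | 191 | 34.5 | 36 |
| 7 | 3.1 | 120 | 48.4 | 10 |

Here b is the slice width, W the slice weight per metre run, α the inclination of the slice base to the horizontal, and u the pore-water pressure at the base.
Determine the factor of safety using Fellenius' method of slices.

FS = 1.50

Ordinary method of slices: FS = Σ[c'·Δl_i + (W_i cosα_i − u_i·Δl_i)·tanφ'] / Σ W_i sinα_i, with Δl_i = b_i / cosα_i.
Slice 1: Δl = 1.6/cos(-12.7°) = 1.640 m; N'_1 = 21·cos(-12.7°) − 5·1.640 = 12.3; c'Δl = 23.13; W sinα = -4.6
Slice 2: Δl = 2.5/cos(-4.7°) = 2.508 m; N'_2 = 110·cos(-4.7°) − 13·2.508 = 77.0; c'Δl = 35.37; W sinα = -9.0
Slice 3: Δl = 1.9/cos3.8° = 1.904 m; N'_3 = 135·cos3.8° − 22·1.904 = 92.8; c'Δl = 26.85; W sinα = 8.9
Slice 4: Δl = 2.8/cos13.0° = 2.874 m; N'_4 = 260·cos13.0° − 7·2.874 = 233.2; c'Δl = 40.52; W sinα = 58.5
Slice 5: Δl = 2.5/cos23.8° = 2.732 m; N'_5 = 269·cos23.8° − 12·2.732 = 213.3; c'Δl = 38.53; W sinα = 108.6
Slice 6: Δl = 2.3/cos34.5° = 2.791 m; N'_6 = 191·cos34.5° − 36·2.791 = 56.9; c'Δl = 39.35; W sinα = 108.2
Slice 7: Δl = 3.1/cos48.4° = 4.669 m; N'_7 = 120·cos48.4° − 10·4.669 = 33.0; c'Δl = 65.84; W sinα = 89.7
Σc'Δl = 269.6 kN/m; ΣN' = 718.6 kN/m; ΣW sinα = 360.3 kN/m
Resisting = 269.6 + 718.6·tan20.7° = 269.6 + 271.5 = 541.1 kN/m
FS = 541.1 / 360.3 = 1.502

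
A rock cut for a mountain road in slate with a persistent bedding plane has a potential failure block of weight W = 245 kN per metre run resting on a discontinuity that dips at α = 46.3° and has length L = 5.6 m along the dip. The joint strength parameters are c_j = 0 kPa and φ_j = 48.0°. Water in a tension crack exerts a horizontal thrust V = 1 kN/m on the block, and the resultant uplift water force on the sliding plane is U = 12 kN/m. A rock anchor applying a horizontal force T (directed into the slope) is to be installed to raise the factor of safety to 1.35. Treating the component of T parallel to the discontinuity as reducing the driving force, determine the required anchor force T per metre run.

Resolving forces along and normal to the sliding plane, with the horizontal anchor force T adding T·sinα to the effective normal force and T·cosα acting up the plane against the driving force:
FS = [c_jL + (W cosα − U − V sinα + T sinα) tanφ_j] / [W sinα + V cosα − T cosα]
Without the anchor: N' = 156.5 kN/m, driving T_d = 177.8 kN/m, resisting R = 0·5.6 + 156.5·tan48.0° = 173.9 kN/m, FS = 0.98.
Setting FS = 1.35 and solving for T:
1.35·(177.8 − T cos46.3°) = 173.9 + T sin46.3°·tan48.0°
T·(sin46.3°·tan48.0° + 1.35·cos46.3°) = 1.35·177.8 − 173.9
T·(0.7230·1.1106 + 1.35·0.6909) = 240.1 − 173.9 = 66.2
T·1.7356 = 66.2
T = 38.1 kN/m

T = 38 kN/m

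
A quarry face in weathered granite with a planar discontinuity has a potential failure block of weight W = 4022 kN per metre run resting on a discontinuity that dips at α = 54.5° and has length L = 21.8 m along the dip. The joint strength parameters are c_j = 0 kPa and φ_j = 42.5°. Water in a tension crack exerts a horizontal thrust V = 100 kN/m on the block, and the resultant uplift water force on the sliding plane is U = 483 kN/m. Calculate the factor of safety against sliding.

Resolving the block weight along and normal to the plane and applying the Mohr–Coulomb strength on the joint:
N' = W cosα − U − V sinα = 4022·cos54.5° − 483 − 100·sin54.5° = 1771.2 kN/m
Driving force T = W sinα + V cosα = 4022·sin54.5° + 100·cos54.5° = 3332.4 kN/m
Resisting force R = c_j·L + N'·tanφ_j = 0·21.8 + 1771.2·tan42.5° = 0.0 + 1623.0 = 1623.0 kN/m
FS = R / T = 1623.0 / 3332.4 = 0.487

FS = 0.49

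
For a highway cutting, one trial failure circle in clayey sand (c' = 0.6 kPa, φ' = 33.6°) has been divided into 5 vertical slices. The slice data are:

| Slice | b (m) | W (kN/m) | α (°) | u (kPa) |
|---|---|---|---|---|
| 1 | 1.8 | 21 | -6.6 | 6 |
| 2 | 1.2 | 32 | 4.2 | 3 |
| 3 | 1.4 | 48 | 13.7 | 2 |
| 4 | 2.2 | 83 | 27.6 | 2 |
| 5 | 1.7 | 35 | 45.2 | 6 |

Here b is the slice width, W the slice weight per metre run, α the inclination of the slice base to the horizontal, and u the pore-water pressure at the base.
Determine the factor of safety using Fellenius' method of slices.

Ordinary method of slices: FS = Σ[c'·Δl_i + (W_i cosα_i − u_i·Δl_i)·tanφ'] / Σ W_i sinα_i, with Δl_i = b_i / cosα_i.
Slice 1: Δl = 1.8/cos(-6.6°) = 1.812 m; N'_1 = 21·cos(-6.6°) − 6·1.812 = 10.0; c'Δl = 1.09; W sinα = -2.4
Slice 2: Δl = 1.2/cos4.2° = 1.203 m; N'_2 = 32·cos4.2° − 3·1.203 = 28.3; c'Δl = 0.72; W sinα = 2.3
Slice 3: Δl = 1.4/cos13.7° = 1.441 m; N'_3 = 48·cos13.7° − 2·1.441 = 43.8; c'Δl = 0.86; W sinα = 11.4
Slice 4: Δl = 2.2/cos27.6° = 2.482 m; N'_4 = 83·cos27.6° − 2·2.482 = 68.6; c'Δl = 1.49; W sinα = 38.5
Slice 5: Δl = 1.7/cos45.2° = 2.413 m; N'_5 = 35·cos45.2° − 6·2.413 = 10.2; c'Δl = 1.45; W sinα = 24.8
Σc'Δl = 5.6 kN/m; ΣN' = 160.8 kN/m; ΣW sinα = 74.6 kN/m
Resisting = 5.6 + 160.8·tan33.6° = 5.6 + 106.8 = 112.5 kN/m
FS = 112.5 / 74.6 = 1.508

FS = 1.51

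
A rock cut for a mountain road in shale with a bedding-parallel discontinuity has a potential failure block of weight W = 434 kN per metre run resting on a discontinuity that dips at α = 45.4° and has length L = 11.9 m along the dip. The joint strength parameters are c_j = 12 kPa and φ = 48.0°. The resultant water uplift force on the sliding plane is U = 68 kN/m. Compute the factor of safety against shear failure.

FS = 1.31

Resolving the block weight along and normal to the plane and applying the Mohr–Coulomb strength on the joint:
N' = W cosα − U = 434·cos45.4° − 68 = 236.7 kN/m
Driving force T = W sinα = 434·sin45.4° = 309.0 kN/m
Resisting force R = c_j·L + N'·tanφ = 12·11.9 + 236.7·tan48.0° = 142.8 + 262.9 = 405.7 kN/m
FS = R / T = 405.7 / 309.0 = 1.313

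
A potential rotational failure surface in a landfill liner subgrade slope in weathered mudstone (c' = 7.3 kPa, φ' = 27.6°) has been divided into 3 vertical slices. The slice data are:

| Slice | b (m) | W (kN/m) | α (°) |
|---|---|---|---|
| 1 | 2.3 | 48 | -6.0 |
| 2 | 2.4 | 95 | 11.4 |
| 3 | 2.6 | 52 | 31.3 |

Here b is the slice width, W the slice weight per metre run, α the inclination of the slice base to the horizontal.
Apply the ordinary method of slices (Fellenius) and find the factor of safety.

FS = 3.77

Ordinary method of slices: FS = Σ[c'·Δl_i + (W_i cosα_i)·tanφ'] / Σ W_i sinα_i, with Δl_i = b_i / cosα_i.
Slice 1: Δl = 2.3/cos(-6.0°) = 2.313 m; N'_1 = 48·cos(-6.0°) = 47.7; c'Δl = 16.88; W sinα = -5.0
Slice 2: Δl = 2.4/cos11.4° = 2.448 m; N'_2 = 95·cos11.4° = 93.1; c'Δl = 17.87; W sinα = 18.8
Slice 3: Δl = 2.6/cos31.3° = 3.043 m; N'_3 = 52·cos31.3° = 44.4; c'Δl = 22.21; W sinα = 27.0
Σc'Δl = 57.0 kN/m; ΣN' = 185.3 kN/m; ΣW sinα = 40.8 kN/m
Resisting = 57.0 + 185.3·tan27.6° = 57.0 + 96.9 = 153.8 kN/m
FS = 153.8 / 40.8 = 3.773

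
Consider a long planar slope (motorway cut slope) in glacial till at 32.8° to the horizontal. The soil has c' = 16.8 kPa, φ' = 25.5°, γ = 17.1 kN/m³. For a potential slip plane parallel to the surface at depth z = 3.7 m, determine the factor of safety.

FS = 1.32

For an infinite slope with a slip plane parallel to the surface (no pore pressure): FS = [c' + γz cos²β tanφ'] / [γz sinβ cosβ].
γz = 17.1·3.7 = 63.27 kN/m²
Numerator = 16.8 + 63.27·cos²32.8°·tan25.5° = 16.8 + 63.27·0.7066·0.4770 = 38.123 kPa
Denominator = 63.27·sin32.8°·cos32.8° = 63.27·0.5417·0.8406 = 28.809 kPa
FS = 38.123 / 28.809 = 1.323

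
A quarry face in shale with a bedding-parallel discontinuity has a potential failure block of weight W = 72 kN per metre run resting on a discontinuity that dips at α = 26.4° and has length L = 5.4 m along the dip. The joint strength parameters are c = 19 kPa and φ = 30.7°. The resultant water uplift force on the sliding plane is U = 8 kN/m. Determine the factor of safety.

FS = 4.25

Resolving the block weight along and normal to the plane and applying the Mohr–Coulomb strength on the joint:
N' = W cosα − U = 72·cos26.4° − 8 = 56.5 kN/m
Driving force T = W sinα = 72·sin26.4° = 32.0 kN/m
Resisting force R = c·L + N'·tanφ = 19·5.4 + 56.5·tan30.7° = 102.6 + 33.5 = 136.1 kN/m
FS = R / T = 136.1 / 32.0 = 4.253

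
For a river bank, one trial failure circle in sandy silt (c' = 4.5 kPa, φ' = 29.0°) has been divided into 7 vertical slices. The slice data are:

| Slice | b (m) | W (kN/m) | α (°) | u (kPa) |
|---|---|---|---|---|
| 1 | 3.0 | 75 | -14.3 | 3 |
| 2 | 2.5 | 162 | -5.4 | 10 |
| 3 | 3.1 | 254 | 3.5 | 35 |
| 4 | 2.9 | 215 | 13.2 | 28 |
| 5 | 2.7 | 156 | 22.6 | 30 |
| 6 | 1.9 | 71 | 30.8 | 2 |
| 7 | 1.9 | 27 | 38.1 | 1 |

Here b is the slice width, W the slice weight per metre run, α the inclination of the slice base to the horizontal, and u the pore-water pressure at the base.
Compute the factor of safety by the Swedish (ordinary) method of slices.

Ordinary method of slices: FS = Σ[c'·Δl_i + (W_i cosα_i − u_i·Δl_i)·tanφ'] / Σ W_i sinα_i, with Δl_i = b_i / cosα_i.
Slice 1: Δl = 3.0/cos(-14.3°) = 3.096 m; N'_1 = 75·cos(-14.3°) − 3·3.096 = 63.4; c'Δl = 13.93; W sinα = -18.5
Slice 2: Δl = 2.5/cos(-5.4°) = 2.511 m; N'_2 = 162·cos(-5.4°) − 10·2.511 = 136.2; c'Δl = 11.30; W sinα = -15.2
Slice 3: Δl = 3.1/cos3.5° = 3.106 m; N'_3 = 254·cos3.5° − 35·3.106 = 144.8; c'Δl = 13.98; W sinα = 15.5
Slice 4: Δl = 2.9/cos13.2° = 2.979 m; N'_4 = 215·cos13.2° − 28·2.979 = 125.9; c'Δl = 13.40; W sinα = 49.1
Slice 5: Δl = 2.7/cos22.6° = 2.925 m; N'_5 = 156·cos22.6° − 30·2.925 = 56.3; c'Δl = 13.16; W sinα = 60.0
Slice 6: Δl = 1.9/cos30.8° = 2.212 m; N'_6 = 71·cos30.8° − 2·2.212 = 56.6; c'Δl = 9.95; W sinα = 36.4
Slice 7: Δl = 1.9/cos38.1° = 2.414 m; N'_7 = 27·cos38.1° − 1·2.414 = 18.8; c'Δl = 10.86; W sinα = 16.7
Σc'Δl = 86.6 kN/m; ΣN' = 602.0 kN/m; ΣW sinα = 143.8 kN/m
Resisting = 86.6 + 602.0·tan29.0° = 86.6 + 333.7 = 420.3 kN/m
FS = 420.3 / 143.8 = 2.923

FS = 2.92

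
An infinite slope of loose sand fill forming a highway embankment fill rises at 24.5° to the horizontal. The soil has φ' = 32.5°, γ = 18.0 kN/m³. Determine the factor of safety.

FS = 1.40

For a dry cohesionless infinite slope the factor of safety is FS = tanφ' / tanβ.
FS = tan32.5° / tan24.5° = 0.6371 / 0.4557 = 1.398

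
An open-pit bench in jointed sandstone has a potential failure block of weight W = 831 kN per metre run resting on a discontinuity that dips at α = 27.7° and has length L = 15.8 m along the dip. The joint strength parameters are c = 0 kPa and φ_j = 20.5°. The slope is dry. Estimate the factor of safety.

FS = 0.71

Resolving the block weight along and normal to the plane and applying the Mohr–Coulomb strength on the joint:
N' = W cosα = 831·cos27.7° = 735.8 kN/m
Driving force T = W sinα = 831·sin27.7° = 386.3 kN/m
Resisting force R = c·L + N'·tanφ_j = 0·15.8 + 735.8·tan20.5° = 0.0 + 275.1 = 275.1 kN/m
FS = R / T = 275.1 / 386.3 = 0.712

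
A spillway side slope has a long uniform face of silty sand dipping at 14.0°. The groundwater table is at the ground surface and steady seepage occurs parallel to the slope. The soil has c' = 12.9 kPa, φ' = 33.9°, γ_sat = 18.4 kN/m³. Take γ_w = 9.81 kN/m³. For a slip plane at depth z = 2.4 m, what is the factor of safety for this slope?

With seepage parallel to the slope and the water table at the surface, the effective normal stress on the slip plane uses the buoyant unit weight γ' = γ_sat − γ_w while the driving shear stress uses γ_sat:
FS = [c' + γ' z cos²β tanφ'] / [γ_sat z sinβ cosβ]
γ' = 18.4 − 9.81 = 8.59 kN/m³
Numerator = 12.9 + 8.59·2.4·cos²14.0°·tan33.9° = 12.9 + 8.59·2.4·0.9415·0.6720 = 25.943 kPa
Denominator = 18.4·2.4·sin14.0°·cos14.0° = 18.4·2.4·0.2419·0.9703 = 10.366 kPa
FS = 25.943 / 10.366 = 2.503

FS = 2.50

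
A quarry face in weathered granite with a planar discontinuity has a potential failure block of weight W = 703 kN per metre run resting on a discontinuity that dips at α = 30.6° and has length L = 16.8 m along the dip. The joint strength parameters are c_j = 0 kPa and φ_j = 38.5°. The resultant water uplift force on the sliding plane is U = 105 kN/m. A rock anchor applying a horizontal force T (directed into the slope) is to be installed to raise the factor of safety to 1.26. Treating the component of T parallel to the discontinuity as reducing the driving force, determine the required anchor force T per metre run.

T = 36 kN/m

Resolving forces along and normal to the sliding plane, with the horizontal anchor force T adding T·sinα to the effective normal force and T·cosα acting up the plane against the driving force:
FS = [c_jL + (W cosα − U + T sinα) tanφ_j] / [W sinα − T cosα]
Without the anchor: N' = 500.1 kN/m, driving T_d = 357.9 kN/m, resisting R = 0·16.8 + 500.1·tan38.5° = 397.8 kN/m, FS = 1.11.
Setting FS = 1.26 and solving for T:
1.26·(357.9 − T cos30.6°) = 397.8 + T sin30.6°·tan38.5°
T·(sin30.6°·tan38.5° + 1.26·cos30.6°) = 1.26·357.9 − 397.8
T·(0.5090·0.7954 + 1.26·0.8607) = 450.9 − 397.8 = 53.1
T·1.4894 = 53.1
T = 35.7 kN/m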